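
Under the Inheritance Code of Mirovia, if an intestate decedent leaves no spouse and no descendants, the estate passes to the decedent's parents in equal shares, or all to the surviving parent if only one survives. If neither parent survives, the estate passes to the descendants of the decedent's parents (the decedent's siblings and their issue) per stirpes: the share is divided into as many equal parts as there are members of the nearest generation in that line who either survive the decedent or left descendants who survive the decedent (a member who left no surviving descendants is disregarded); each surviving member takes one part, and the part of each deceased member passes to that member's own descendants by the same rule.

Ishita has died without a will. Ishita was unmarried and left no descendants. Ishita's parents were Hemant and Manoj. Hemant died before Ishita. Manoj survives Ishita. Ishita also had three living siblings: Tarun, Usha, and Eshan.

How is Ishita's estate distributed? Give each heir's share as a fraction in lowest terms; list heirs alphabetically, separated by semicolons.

Manoj 1

Only one parent, Manoj, survives, so Manoj takes the entire estate. The siblings take nothing because a surviving parent has priority.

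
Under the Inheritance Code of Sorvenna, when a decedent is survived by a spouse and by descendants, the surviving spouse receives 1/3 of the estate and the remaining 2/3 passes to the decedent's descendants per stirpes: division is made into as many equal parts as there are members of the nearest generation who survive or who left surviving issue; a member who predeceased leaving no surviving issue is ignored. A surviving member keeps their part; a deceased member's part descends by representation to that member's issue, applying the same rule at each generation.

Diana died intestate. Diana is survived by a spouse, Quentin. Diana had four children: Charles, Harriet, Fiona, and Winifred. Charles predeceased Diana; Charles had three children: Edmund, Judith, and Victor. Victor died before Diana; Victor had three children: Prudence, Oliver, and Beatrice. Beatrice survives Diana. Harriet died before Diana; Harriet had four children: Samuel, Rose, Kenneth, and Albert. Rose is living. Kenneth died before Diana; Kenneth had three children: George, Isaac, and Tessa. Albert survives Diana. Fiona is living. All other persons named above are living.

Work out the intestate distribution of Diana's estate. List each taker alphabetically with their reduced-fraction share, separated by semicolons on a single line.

Albert 1/24; Beatrice 1/54; Edmund 1/18; Fiona 1/6; George 1/72; Isaac 1/72; Judith 1/18; Oliver 1/54; Prudence 1/54; Quentin 1/3; Rose 1/24; Samuel 1/24; Tessa 1/72; Winifred 1/6

Quentin, as surviving spouse, takes 1/3.
The remaining 2/3 passes to Diana's descendants per stirpes.
The 2/3 is divided into 4 equal shares of 1/6 among Charles, Harriet, Fiona, Winifred.
Charles predeceased; the 1/6 allotted to Charles's branch passes to Charles's issue by representation.
The 1/6 is divided into 3 equal shares of 1/18 among Edmund, Judith, Victor.
Edmund is living and takes 1/18.
Judith is living and takes 1/18.
Victor predeceased; the 1/18 allotted to Victor's branch passes to Victor's issue by representation.
The 1/18 is divided into 3 equal shares of 1/54 among Prudence, Oliver, Beatrice.
Prudence is living and takes 1/54.
Oliver is living and takes 1/54.
Beatrice is living and takes 1/54.
Harriet predeceased; the 1/6 allotted to Harriet's branch passes to Harriet's issue by representation.
The 1/6 is divided into 4 equal shares of 1/24 among Samuel, Rose, Kenneth, Albert.
Samuel is living and takes 1/24.
Rose is living and takes 1/24.
Kenneth predeceased; the 1/24 allotted to Kenneth's branch passes to Kenneth's issue by representation.
The 1/24 is divided into 3 equal shares of 1/72 among George, Isaac, Tessa.
George is living and takes 1/72.
Isaac is living and takes 1/72.
Tessa is living and takes 1/72.
Albert is living and takes 1/24.
Fiona is living and takes 1/6.
Winifred is living and takes 1/6.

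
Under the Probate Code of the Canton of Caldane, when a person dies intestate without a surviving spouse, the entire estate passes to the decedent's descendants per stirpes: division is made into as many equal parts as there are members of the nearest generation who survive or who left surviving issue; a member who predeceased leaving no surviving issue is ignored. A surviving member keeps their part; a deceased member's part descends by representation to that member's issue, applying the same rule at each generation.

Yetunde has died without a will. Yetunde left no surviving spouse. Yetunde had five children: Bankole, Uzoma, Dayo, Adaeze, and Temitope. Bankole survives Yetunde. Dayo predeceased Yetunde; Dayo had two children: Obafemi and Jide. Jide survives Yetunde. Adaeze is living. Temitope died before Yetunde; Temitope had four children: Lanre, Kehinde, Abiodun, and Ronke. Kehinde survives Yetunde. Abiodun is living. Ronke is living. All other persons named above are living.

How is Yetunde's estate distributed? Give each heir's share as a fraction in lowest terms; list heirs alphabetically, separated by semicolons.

There is no surviving spouse, so the entire estate passes to Yetunde's descendants per stirpes.
The estate is divided into 5 equal shares of 1/5 among Bankole, Uzoma, Dayo, Adaeze, Temitope.
Bankole is living and takes 1/5.
Uzoma is living and takes 1/5.
Dayo predeceased; the 1/5 allotted to Dayo's branch passes to Dayo's issue by representation.
The 1/5 is divided into 2 equal shares of 1/10 among Obafemi, Jide.
Obafemi is living and takes 1/10.
Jide is living and takes 1/10.
Adaeze is living and takes 1/5.
Temitope predeceased; the 1/5 allotted to Temitope's branch passes to Temitope's issue by representation.
The 1/5 is divided into 4 equal shares of 1/20 among Lanre, Kehinde, Abiodun, Ronke.
Lanre is living and takes 1/20.
Kehinde is living and takes 1/20.
Abiodun is living and takes 1/20.
Ronke is living and takes 1/20.

Abiodun 1/20; Adaeze 1/5; Bankole 1/5; Jide 1/10; Kehinde 1/20; Lanre 1/20; Obafemi 1/10; Ronke 1/20; Uzoma 1/5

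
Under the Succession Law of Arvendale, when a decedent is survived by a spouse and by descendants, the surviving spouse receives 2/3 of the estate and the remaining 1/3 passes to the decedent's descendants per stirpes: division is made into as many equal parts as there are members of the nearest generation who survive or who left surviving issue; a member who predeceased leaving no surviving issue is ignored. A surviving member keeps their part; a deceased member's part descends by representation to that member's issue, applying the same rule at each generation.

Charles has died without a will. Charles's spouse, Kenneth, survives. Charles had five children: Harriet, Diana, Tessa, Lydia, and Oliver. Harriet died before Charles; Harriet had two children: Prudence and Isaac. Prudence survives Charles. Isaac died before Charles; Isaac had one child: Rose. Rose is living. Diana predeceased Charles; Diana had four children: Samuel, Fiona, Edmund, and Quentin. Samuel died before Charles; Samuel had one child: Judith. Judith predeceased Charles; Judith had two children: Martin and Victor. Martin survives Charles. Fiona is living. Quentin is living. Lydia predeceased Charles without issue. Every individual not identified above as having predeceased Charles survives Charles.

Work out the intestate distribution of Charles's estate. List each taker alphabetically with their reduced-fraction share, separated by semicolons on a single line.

Edmund 1/48; Fiona 1/48; Kenneth 2/3; Martin 1/96; Oliver 1/12; Prudence 1/24; Quentin 1/48; Rose 1/24; Tessa 1/12; Victor 1/96

Kenneth, as surviving spouse, takes 2/3.
The remaining 1/3 passes to Charles's descendants per stirpes.
Lydia left no surviving issue, so that branch lapses and is disregarded.
The 1/3 is divided into 4 equal shares of 1/12 among Harriet, Diana, Tessa, Oliver.
Harriet predeceased; the 1/12 allotted to Harriet's branch passes to Harriet's issue by representation.
The 1/12 is divided into 2 equal shares of 1/24 among Prudence, Isaac.
Prudence is living and takes 1/24.
Isaac predeceased; the 1/24 allotted to Isaac's branch passes to Isaac's issue by representation.
Rose is the sole taker at this level and receives the full 1/24.
Diana predeceased; the 1/12 allotted to Diana's branch passes to Diana's issue by representation.
The 1/12 is divided into 4 equal shares of 1/48 among Samuel, Fiona, Edmund, Quentin.
Samuel predeceased; the 1/48 allotted to Samuel's branch passes to Samuel's issue by representation.
Judith's line is the sole branch at this level, so the full 1/48 passes to Judith's issue by representation.
The 1/48 is divided into 2 equal shares of 1/96 among Martin, Victor.
Martin is living and takes 1/96.
Victor is living and takes 1/96.
Fiona is living and takes 1/48.
Edmund is living and takes 1/48.
Quentin is living and takes 1/48.
Tessa is living and takes 1/12.
Oliver is living and takes 1/12.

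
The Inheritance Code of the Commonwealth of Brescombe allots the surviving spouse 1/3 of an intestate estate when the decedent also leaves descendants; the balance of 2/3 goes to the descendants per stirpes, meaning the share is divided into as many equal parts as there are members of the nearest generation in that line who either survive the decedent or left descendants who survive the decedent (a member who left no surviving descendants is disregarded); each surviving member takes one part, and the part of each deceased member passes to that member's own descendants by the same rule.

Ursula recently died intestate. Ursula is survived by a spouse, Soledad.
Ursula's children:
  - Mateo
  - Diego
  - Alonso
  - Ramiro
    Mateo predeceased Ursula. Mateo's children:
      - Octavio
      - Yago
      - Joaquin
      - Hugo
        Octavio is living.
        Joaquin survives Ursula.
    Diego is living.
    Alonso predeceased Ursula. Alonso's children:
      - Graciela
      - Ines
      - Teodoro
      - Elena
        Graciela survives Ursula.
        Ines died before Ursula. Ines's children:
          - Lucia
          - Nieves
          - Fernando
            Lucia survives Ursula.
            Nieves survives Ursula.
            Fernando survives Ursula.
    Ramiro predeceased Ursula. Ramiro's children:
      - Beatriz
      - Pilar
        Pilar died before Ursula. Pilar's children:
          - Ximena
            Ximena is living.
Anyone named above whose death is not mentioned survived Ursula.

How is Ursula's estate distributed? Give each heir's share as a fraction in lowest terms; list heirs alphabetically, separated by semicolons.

Soledad, as surviving spouse, takes 1/3.
The remaining 2/3 passes to Ursula's descendants per stirpes.
The 2/3 is divided into 4 equal shares of 1/6 among Mateo, Diego, Alonso, Ramiro.
Mateo predeceased; the 1/6 allotted to Mateo's branch passes to Mateo's issue by representation.
The 1/6 is divided into 4 equal shares of 1/24 among Octavio, Yago, Joaquin, Hugo.
Octavio is living and takes 1/24.
Yago is living and takes 1/24.
Joaquin is living and takes 1/24.
Hugo is living and takes 1/24.
Diego is living and takes 1/6.
Alonso predeceased; the 1/6 allotted to Alonso's branch passes to Alonso's issue by representation.
The 1/6 is divided into 4 equal shares of 1/24 among Graciela, Ines, Teodoro, Elena.
Graciela is living and takes 1/24.
Ines predeceased; the 1/24 allotted to Ines's branch passes to Ines's issue by representation.
The 1/24 is divided into 3 equal shares of 1/72 among Lucia, Nieves, Fernando.
Lucia is living and takes 1/72.
Nieves is living and takes 1/72.
Fernando is living and takes 1/72.
Teodoro is living and takes 1/24.
Elena is living and takes 1/24.
Ramiro predeceased; the 1/6 allotted to Ramiro's branch passes to Ramiro's issue by representation.
The 1/6 is divided into 2 equal shares of 1/12 among Beatriz, Pilar.
Beatriz is living and takes 1/12.
Pilar predeceased; the 1/12 allotted to Pilar's branch passes to Pilar's issue by representation.
Ximena is the sole taker at this level and receives the full 1/12.

Beatriz 1/12; Diego 1/6; Elena 1/24; Fernando 1/72; Graciela 1/24; Hugo 1/24; Joaquin 1/24; Lucia 1/72; Nieves 1/72; Octavio 1/24; Soledad 1/3; Teodoro 1/24; Ximena 1/12; Yago 1/24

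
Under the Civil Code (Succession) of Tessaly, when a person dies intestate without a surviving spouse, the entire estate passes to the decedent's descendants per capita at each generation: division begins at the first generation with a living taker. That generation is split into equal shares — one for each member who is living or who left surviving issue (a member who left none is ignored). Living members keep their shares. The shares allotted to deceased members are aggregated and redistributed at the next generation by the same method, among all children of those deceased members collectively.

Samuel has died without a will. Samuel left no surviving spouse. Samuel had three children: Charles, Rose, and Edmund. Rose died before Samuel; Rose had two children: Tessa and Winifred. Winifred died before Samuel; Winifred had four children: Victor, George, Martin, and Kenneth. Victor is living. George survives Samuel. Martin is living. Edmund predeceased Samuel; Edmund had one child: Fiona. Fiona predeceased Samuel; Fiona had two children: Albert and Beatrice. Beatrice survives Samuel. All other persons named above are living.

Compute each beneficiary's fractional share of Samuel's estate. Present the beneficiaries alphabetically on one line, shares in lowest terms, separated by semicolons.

There is no surviving spouse, so the entire estate passes to Samuel's descendants per capita at each generation.
At generation 1 (Charles, Rose, Edmund) there are 3 shares of (1)/3 = 1/3 each.
Living: Charles — each takes 1/3.
Deceased: Rose and Edmund. Their combined 2/3 is pooled and carried to generation 2.
At generation 2 (Tessa, Winifred, Fiona) there are 3 shares of (2/3)/3 = 2/9 each.
Living: Tessa — each takes 2/9.
Deceased: Winifred and Fiona. Their combined 4/9 is pooled and carried to generation 3.
At generation 3 (Victor, George, Martin, Kenneth, Albert, Beatrice) there are 6 shares of (4/9)/6 = 2/27 each.
Living: Victor, George, Martin, Kenneth, Albert, and Beatrice — each takes 2/27.

Albert 2/27; Beatrice 2/27; Charles 1/3; George 2/27; Kenneth 2/27; Martin 2/27; Tessa 2/9; Victor 2/27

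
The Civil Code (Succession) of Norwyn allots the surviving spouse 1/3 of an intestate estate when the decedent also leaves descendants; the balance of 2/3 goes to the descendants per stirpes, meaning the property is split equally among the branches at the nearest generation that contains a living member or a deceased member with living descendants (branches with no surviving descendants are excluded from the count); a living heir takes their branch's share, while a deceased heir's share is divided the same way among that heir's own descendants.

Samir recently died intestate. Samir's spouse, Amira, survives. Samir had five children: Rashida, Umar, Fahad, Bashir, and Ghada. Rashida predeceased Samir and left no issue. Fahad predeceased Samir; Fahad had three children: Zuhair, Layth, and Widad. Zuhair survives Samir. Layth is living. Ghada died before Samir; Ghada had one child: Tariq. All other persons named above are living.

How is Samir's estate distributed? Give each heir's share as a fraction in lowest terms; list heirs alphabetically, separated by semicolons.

Amira, as surviving spouse, takes 1/3.
The remaining 2/3 passes to Samir's descendants per stirpes.
Rashida left no surviving issue, so that branch lapses and is disregarded.
The 2/3 is divided into 4 equal shares of 1/6 among Umar, Fahad, Bashir, Ghada.
Umar is living and takes 1/6.
Fahad predeceased; the 1/6 allotted to Fahad's branch passes to Fahad's issue by representation.
The 1/6 is divided into 3 equal shares of 1/18 among Zuhair, Layth, Widad.
Zuhair is living and takes 1/18.
Layth is living and takes 1/18.
Widad is living and takes 1/18.
Bashir is living and takes 1/6.
Ghada predeceased; the 1/6 allotted to Ghada's branch passes to Ghada's issue by representation.
Tariq is the sole taker at this level and receives the full 1/6.

Amira 1/3; Bashir 1/6; Layth 1/18; Tariq 1/6; Umar 1/6; Widad 1/18; Zuhair 1/18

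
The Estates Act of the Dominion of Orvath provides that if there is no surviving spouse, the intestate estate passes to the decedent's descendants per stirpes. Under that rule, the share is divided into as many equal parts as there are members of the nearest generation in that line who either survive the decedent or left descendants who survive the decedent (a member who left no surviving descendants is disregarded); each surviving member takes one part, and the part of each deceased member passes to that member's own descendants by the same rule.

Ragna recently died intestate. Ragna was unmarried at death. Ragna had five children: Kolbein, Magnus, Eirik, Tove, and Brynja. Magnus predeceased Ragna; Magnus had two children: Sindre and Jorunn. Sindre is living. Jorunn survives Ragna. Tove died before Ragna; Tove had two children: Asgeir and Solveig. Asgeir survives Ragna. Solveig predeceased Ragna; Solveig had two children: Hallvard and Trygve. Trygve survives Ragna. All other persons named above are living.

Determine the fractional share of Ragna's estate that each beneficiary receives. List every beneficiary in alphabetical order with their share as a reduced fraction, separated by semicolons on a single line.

There is no surviving spouse, so the entire estate passes to Ragna's descendants per stirpes.
The estate is divided into 5 equal shares of 1/5 among Kolbein, Magnus, Eirik, Tove, Brynja.
Kolbein is living and takes 1/5.
Magnus predeceased; the 1/5 allotted to Magnus's branch passes to Magnus's issue by representation.
The 1/5 is divided into 2 equal shares of 1/10 among Sindre, Jorunn.
Sindre is living and takes 1/10.
Jorunn is living and takes 1/10.
Eirik is living and takes 1/5.
Tove predeceased; the 1/5 allotted to Tove's branch passes to Tove's issue by representation.
The 1/5 is divided into 2 equal shares of 1/10 among Asgeir, Solveig.
Asgeir is living and takes 1/10.
Solveig predeceased; the 1/10 allotted to Solveig's branch passes to Solveig's issue by representation.
The 1/10 is divided into 2 equal shares of 1/20 among Hallvard, Trygve.
Hallvard is living and takes 1/20.
Trygve is living and takes 1/20.
Brynja is living and takes 1/5.

Asgeir 1/10; Brynja 1/5; Eirik 1/5; Hallvard 1/20; Jorunn 1/10; Kolbein 1/5; Sindre 1/10; Trygve 1/20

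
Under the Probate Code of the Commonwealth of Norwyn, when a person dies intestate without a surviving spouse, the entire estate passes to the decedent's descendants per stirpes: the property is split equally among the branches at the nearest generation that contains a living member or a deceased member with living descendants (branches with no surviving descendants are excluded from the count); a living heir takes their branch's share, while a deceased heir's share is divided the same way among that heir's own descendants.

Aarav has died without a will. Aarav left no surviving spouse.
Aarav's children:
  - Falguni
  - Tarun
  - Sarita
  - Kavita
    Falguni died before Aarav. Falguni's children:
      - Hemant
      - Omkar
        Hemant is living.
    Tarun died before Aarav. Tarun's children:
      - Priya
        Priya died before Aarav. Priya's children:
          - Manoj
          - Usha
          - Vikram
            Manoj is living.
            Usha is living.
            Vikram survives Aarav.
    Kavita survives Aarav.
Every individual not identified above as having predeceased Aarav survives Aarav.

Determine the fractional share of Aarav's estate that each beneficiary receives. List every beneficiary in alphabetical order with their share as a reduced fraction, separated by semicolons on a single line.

There is no surviving spouse, so the entire estate passes to Aarav's descendants per stirpes.
The estate is divided into 4 equal shares of 1/4 among Falguni, Tarun, Sarita, Kavita.
Falguni predeceased; the 1/4 allotted to Falguni's branch passes to Falguni's issue by representation.
The 1/4 is divided into 2 equal shares of 1/8 among Hemant, Omkar.
Hemant is living and takes 1/8.
Omkar is living and takes 1/8.
Tarun predeceased; the 1/4 allotted to Tarun's branch passes to Tarun's issue by representation.
Priya's line is the sole branch at this level, so the full 1/4 passes to Priya's issue by representation.
The 1/4 is divided into 3 equal shares of 1/12 among Manoj, Usha, Vikram.
Manoj is living and takes 1/12.
Usha is living and takes 1/12.
Vikram is living and takes 1/12.
Sarita is living and takes 1/4.
Kavita is living and takes 1/4.

Hemant 1/8; Kavita 1/4; Manoj 1/12; Omkar 1/8; Sarita 1/4; Usha 1/12; Vikram 1/12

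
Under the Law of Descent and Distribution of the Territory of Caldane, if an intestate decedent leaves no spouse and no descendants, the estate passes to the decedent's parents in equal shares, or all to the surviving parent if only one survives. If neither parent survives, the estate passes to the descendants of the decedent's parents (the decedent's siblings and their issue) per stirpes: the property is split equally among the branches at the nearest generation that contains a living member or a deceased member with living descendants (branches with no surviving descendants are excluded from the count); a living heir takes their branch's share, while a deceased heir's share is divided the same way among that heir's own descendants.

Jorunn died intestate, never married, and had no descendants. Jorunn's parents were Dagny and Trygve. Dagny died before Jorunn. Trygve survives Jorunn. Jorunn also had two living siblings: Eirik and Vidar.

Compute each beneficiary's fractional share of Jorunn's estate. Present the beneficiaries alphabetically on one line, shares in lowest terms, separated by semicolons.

Only one parent, Trygve, survives, so Trygve takes the entire estate. The siblings take nothing because a surviving parent has priority.

Trygve 1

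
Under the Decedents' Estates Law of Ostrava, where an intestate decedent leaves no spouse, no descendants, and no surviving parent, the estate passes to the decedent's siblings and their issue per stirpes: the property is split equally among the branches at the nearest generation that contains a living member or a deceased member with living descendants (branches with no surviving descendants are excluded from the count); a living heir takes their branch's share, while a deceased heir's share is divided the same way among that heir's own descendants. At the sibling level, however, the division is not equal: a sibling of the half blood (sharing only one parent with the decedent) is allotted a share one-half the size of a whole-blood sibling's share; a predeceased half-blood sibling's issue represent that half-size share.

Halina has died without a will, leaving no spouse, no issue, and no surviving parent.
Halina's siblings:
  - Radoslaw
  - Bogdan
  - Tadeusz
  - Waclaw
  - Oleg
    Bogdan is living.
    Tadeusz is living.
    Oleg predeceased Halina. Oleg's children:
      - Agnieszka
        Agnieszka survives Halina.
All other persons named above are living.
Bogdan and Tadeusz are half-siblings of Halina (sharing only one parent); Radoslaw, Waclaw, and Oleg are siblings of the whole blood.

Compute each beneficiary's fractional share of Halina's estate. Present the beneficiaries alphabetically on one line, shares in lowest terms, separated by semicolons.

Agnieszka 1/4; Bogdan 1/8; Radoslaw 1/4; Tadeusz 1/8; Waclaw 1/4

No spouse, descendants, or parent survives, so the estate passes to Halina's siblings per stirpes.
Half-blood siblings count for one-half the weight of whole-blood siblings at the initial division.
Dividing 1 in proportion to weights (total weight 4): Radoslaw (weight 1) → 1/4; Bogdan (weight 1/2) → 1/8; Tadeusz (weight 1/2) → 1/8; Waclaw (weight 1) → 1/4; Oleg (weight 1) → 1/4.
Radoslaw is living and takes 1/4.
Bogdan is living and takes 1/8.
Tadeusz is living and takes 1/8.
Waclaw is living and takes 1/4.
Oleg predeceased; the 1/4 allotted to Oleg's branch passes to Oleg's issue by representation.
Agnieszka is the sole taker at this level and receives the full 1/4.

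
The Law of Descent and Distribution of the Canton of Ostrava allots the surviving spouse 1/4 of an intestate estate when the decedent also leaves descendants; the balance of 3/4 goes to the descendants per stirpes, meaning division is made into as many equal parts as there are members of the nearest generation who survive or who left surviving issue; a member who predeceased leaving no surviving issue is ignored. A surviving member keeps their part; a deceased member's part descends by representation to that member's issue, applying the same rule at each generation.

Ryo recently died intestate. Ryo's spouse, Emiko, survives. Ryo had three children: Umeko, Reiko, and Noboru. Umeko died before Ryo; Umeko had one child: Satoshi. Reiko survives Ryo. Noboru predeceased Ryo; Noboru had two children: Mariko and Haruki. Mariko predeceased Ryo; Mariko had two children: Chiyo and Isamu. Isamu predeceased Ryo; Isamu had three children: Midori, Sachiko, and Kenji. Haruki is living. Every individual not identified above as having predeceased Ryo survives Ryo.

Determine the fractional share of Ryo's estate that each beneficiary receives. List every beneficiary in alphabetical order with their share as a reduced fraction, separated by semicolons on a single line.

Chiyo 1/16; Emiko 1/4; Haruki 1/8; Kenji 1/48; Midori 1/48; Reiko 1/4; Sachiko 1/48; Satoshi 1/4

Emiko, as surviving spouse, takes 1/4.
The remaining 3/4 passes to Ryo's descendants per stirpes.
The 3/4 is divided into 3 equal shares of 1/4 among Umeko, Reiko, Noboru.
Umeko predeceased; the 1/4 allotted to Umeko's branch passes to Umeko's issue by representation.
Satoshi is the sole taker at this level and receives the full 1/4.
Reiko is living and takes 1/4.
Noboru predeceased; the 1/4 allotted to Noboru's branch passes to Noboru's issue by representation.
The 1/4 is divided into 2 equal shares of 1/8 among Mariko, Haruki.
Mariko predeceased; the 1/8 allotted to Mariko's branch passes to Mariko's issue by representation.
The 1/8 is divided into 2 equal shares of 1/16 among Chiyo, Isamu.
Chiyo is living and takes 1/16.
Isamu predeceased; the 1/16 allotted to Isamu's branch passes to Isamu's issue by representation.
The 1/16 is divided into 3 equal shares of 1/48 among Midori, Sachiko, Kenji.
Midori is living and takes 1/48.
Sachiko is living and takes 1/48.
Kenji is living and takes 1/48.
Haruki is living and takes 1/8.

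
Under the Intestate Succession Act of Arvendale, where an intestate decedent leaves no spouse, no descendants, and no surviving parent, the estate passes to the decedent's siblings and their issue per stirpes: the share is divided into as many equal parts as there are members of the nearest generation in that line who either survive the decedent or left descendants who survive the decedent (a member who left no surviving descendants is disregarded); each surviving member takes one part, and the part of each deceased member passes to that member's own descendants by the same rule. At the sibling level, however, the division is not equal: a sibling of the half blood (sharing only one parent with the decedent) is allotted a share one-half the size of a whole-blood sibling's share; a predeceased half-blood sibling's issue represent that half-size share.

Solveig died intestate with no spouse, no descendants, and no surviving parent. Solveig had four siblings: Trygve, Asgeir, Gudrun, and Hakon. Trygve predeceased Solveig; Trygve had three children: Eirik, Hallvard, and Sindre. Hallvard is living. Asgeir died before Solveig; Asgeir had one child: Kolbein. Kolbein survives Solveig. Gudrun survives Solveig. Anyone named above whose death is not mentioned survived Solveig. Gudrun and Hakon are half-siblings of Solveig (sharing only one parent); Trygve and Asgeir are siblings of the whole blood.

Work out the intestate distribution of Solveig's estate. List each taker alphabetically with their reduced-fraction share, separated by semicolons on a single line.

Eirik 1/9; Gudrun 1/6; Hakon 1/6; Hallvard 1/9; Kolbein 1/3; Sindre 1/9

No spouse, descendants, or parent survives, so the estate passes to Solveig's siblings per stirpes.
Half-blood siblings count for one-half the weight of whole-blood siblings at the initial division.
Dividing 1 in proportion to weights (total weight 3): Trygve (weight 1) → 1/3; Asgeir (weight 1) → 1/3; Gudrun (weight 1/2) → 1/6; Hakon (weight 1/2) → 1/6.
Trygve predeceased; the 1/3 allotted to Trygve's branch passes to Trygve's issue by representation.
The 1/3 is divided into 3 equal shares of 1/9 among Eirik, Hallvard, Sindre.
Eirik is living and takes 1/9.
Hallvard is living and takes 1/9.
Sindre is living and takes 1/9.
Asgeir predeceased; the 1/3 allotted to Asgeir's branch passes to Asgeir's issue by representation.
Kolbein is the sole taker at this level and receives the full 1/3.
Gudrun is living and takes 1/6.
Hakon is living and takes 1/6.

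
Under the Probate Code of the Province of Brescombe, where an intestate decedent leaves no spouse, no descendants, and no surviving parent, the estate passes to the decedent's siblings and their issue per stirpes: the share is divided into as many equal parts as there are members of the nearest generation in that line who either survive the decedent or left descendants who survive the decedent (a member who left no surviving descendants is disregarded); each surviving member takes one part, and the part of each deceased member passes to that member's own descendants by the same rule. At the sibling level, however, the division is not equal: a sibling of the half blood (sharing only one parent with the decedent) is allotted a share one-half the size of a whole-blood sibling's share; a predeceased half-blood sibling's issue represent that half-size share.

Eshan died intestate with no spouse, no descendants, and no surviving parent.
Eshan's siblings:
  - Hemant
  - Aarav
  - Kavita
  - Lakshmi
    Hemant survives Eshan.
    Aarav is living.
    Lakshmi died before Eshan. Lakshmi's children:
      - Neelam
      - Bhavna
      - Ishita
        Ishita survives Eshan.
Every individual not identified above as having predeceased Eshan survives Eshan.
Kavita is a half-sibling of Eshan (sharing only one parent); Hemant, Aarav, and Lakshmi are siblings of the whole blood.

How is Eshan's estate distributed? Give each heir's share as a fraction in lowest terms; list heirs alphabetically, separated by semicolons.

No spouse, descendants, or parent survives, so the estate passes to Eshan's siblings per stirpes.
Half-blood siblings count for one-half the weight of whole-blood siblings at the initial division.
Dividing 1 in proportion to weights (total weight 7/2): Hemant (weight 1) → 2/7; Aarav (weight 1) → 2/7; Kavita (weight 1/2) → 1/7; Lakshmi (weight 1) → 2/7.
Hemant is living and takes 2/7.
Aarav is living and takes 2/7.
Kavita is living and takes 1/7.
Lakshmi predeceased; the 2/7 allotted to Lakshmi's branch passes to Lakshmi's issue by representation.
The 2/7 is divided into 3 equal shares of 2/21 among Neelam, Bhavna, Ishita.
Neelam is living and takes 2/21.
Bhavna is living and takes 2/21.
Ishita is living and takes 2/21.

Aarav 2/7; Bhavna 2/21; Hemant 2/7; Ishita 2/21; Kavita 1/7; Neelam 2/21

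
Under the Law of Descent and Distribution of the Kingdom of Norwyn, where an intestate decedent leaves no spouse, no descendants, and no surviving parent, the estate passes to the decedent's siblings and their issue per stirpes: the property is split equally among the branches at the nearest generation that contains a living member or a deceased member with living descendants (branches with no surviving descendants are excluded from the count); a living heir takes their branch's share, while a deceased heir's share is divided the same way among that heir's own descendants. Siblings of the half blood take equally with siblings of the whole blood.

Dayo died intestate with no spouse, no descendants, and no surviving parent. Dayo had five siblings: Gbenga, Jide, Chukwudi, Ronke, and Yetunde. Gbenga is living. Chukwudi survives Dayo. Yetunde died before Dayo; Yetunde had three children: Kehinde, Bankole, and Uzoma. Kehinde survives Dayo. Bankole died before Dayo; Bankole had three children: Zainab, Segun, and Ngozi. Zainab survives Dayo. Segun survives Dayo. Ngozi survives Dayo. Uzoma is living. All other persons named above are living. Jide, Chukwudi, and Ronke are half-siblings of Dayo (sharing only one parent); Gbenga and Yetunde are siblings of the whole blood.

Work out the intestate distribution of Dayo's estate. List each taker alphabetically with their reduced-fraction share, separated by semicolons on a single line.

No spouse, descendants, or parent survives, so the estate passes to Dayo's siblings per stirpes.
Half-blood and whole-blood siblings take equally under the stated rule.
The estate is divided into 5 equal shares of 1/5 among Gbenga, Jide, Chukwudi, Ronke, Yetunde.
Gbenga is living and takes 1/5.
Jide is living and takes 1/5.
Chukwudi is living and takes 1/5.
Ronke is living and takes 1/5.
Yetunde predeceased; the 1/5 allotted to Yetunde's branch passes to Yetunde's issue by representation.
The 1/5 is divided into 3 equal shares of 1/15 among Kehinde, Bankole, Uzoma.
Kehinde is living and takes 1/15.
Bankole predeceased; the 1/15 allotted to Bankole's branch passes to Bankole's issue by representation.
The 1/15 is divided into 3 equal shares of 1/45 among Zainab, Segun, Ngozi.
Zainab is living and takes 1/45.
Segun is living and takes 1/45.
Ngozi is living and takes 1/45.
Uzoma is living and takes 1/15.

Chukwudi 1/5; Gbenga 1/5; Jide 1/5; Kehinde 1/15; Ngozi 1/45; Ronke 1/5; Segun 1/45; Uzoma 1/15; Zainab 1/45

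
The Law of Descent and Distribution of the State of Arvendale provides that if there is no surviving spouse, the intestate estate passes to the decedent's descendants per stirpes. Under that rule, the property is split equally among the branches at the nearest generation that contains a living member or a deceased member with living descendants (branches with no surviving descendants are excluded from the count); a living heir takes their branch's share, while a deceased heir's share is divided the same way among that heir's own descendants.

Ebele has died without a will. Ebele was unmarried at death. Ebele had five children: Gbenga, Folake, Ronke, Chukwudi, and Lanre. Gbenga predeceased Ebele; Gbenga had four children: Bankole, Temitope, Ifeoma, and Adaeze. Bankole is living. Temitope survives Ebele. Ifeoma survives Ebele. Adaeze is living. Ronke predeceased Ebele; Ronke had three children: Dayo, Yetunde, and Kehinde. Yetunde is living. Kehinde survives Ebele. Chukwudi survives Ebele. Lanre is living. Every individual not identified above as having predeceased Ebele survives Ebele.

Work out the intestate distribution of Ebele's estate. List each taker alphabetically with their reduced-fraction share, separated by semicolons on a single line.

Adaeze 1/20; Bankole 1/20; Chukwudi 1/5; Dayo 1/15; Folake 1/5; Ifeoma 1/20; Kehinde 1/15; Lanre 1/5; Temitope 1/20; Yetunde 1/15

There is no surviving spouse, so the entire estate passes to Ebele's descendants per stirpes.
The estate is divided into 5 equal shares of 1/5 among Gbenga, Folake, Ronke, Chukwudi, Lanre.
Gbenga predeceased; the 1/5 allotted to Gbenga's branch passes to Gbenga's issue by representation.
The 1/5 is divided into 4 equal shares of 1/20 among Bankole, Temitope, Ifeoma, Adaeze.
Bankole is living and takes 1/20.
Temitope is living and takes 1/20.
Ifeoma is living and takes 1/20.
Adaeze is living and takes 1/20.
Folake is living and takes 1/5.
Ronke predeceased; the 1/5 allotted to Ronke's branch passes to Ronke's issue by representation.
The 1/5 is divided into 3 equal shares of 1/15 among Dayo, Yetunde, Kehinde.
Dayo is living and takes 1/15.
Yetunde is living and takes 1/15.
Kehinde is living and takes 1/15.
Chukwudi is living and takes 1/5.
Lanre is living and takes 1/5.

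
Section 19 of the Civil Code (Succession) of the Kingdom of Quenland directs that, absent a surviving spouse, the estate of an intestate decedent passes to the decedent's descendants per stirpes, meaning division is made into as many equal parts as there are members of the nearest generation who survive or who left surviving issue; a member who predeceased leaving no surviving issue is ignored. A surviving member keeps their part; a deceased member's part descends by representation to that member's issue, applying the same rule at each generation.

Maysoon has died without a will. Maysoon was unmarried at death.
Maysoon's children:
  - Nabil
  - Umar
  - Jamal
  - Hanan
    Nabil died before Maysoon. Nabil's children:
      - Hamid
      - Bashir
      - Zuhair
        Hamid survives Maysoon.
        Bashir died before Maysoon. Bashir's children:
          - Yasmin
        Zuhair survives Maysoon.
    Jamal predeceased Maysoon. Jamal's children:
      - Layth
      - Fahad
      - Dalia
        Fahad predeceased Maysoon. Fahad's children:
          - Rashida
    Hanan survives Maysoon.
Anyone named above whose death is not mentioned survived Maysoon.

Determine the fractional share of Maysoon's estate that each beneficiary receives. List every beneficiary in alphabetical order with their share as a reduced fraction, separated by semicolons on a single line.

Dalia 1/12; Hamid 1/12; Hanan 1/4; Layth 1/12; Rashida 1/12; Umar 1/4; Yasmin 1/12; Zuhair 1/12

There is no surviving spouse, so the entire estate passes to Maysoon's descendants per stirpes.
The estate is divided into 4 equal shares of 1/4 among Nabil, Umar, Jamal, Hanan.
Nabil predeceased; the 1/4 allotted to Nabil's branch passes to Nabil's issue by representation.
The 1/4 is divided into 3 equal shares of 1/12 among Hamid, Bashir, Zuhair.
Hamid is living and takes 1/12.
Bashir predeceased; the 1/12 allotted to Bashir's branch passes to Bashir's issue by representation.
Yasmin is the sole taker at this level and receives the full 1/12.
Zuhair is living and takes 1/12.
Umar is living and takes 1/4.
Jamal predeceased; the 1/4 allotted to Jamal's branch passes to Jamal's issue by representation.
The 1/4 is divided into 3 equal shares of 1/12 among Layth, Fahad, Dalia.
Layth is living and takes 1/12.
Fahad predeceased; the 1/12 allotted to Fahad's branch passes to Fahad's issue by representation.
Rashida is the sole taker at this level and receives the full 1/12.
Dalia is living and takes 1/12.
Hanan is living and takes 1/4.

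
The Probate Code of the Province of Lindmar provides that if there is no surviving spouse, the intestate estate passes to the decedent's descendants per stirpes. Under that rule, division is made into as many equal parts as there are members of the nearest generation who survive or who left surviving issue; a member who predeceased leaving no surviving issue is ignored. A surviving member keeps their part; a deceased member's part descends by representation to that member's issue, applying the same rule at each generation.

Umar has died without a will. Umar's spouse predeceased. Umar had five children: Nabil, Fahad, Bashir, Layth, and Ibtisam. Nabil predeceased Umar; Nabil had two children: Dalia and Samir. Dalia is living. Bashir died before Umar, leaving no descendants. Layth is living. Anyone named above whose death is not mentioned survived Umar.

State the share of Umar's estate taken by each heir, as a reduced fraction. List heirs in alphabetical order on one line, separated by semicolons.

Dalia 1/8; Fahad 1/4; Ibtisam 1/4; Layth 1/4; Samir 1/8

There is no surviving spouse, so the entire estate passes to Umar's descendants per stirpes.
Bashir left no surviving issue, so that branch lapses and is disregarded.
The estate is divided into 4 equal shares of 1/4 among Nabil, Fahad, Layth, Ibtisam.
Nabil predeceased; the 1/4 allotted to Nabil's branch passes to Nabil's issue by representation.
The 1/4 is divided into 2 equal shares of 1/8 among Dalia, Samir.
Dalia is living and takes 1/8.
Samir is living and takes 1/8.
Fahad is living and takes 1/4.
Layth is living and takes 1/4.
Ibtisam is living and takes 1/4.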